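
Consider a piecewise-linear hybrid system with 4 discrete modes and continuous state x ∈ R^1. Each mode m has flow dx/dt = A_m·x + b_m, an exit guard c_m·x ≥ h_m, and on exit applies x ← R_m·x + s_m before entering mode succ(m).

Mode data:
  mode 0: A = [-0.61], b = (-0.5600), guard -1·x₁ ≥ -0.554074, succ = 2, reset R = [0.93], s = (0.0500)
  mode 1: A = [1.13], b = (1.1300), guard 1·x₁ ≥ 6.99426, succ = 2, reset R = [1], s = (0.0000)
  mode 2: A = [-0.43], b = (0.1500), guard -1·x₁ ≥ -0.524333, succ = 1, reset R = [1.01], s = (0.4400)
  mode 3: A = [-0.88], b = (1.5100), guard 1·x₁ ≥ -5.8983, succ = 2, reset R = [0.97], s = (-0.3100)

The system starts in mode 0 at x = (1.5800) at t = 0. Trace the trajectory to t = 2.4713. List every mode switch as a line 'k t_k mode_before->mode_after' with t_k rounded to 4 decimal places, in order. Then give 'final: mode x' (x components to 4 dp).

Mode 0: guard c·x = -0.5541 hit at Δt = 0.8669 (t = 0.8669), x⁻ = (0.5541) → reset → x⁺ = (0.5653), jump to mode 2
Mode 2: guard c·x = -0.5243 hit at Δt = 0.4878 (t = 1.3547), x⁻ = (0.5243) → reset → x⁺ = (0.9696), jump to mode 1
Mode 1: flow for 1.1166 to horizon, guard not reached → x = (5.9558)

1 0.8669 0->2
2 1.3547 2->1
final: 1 5.9558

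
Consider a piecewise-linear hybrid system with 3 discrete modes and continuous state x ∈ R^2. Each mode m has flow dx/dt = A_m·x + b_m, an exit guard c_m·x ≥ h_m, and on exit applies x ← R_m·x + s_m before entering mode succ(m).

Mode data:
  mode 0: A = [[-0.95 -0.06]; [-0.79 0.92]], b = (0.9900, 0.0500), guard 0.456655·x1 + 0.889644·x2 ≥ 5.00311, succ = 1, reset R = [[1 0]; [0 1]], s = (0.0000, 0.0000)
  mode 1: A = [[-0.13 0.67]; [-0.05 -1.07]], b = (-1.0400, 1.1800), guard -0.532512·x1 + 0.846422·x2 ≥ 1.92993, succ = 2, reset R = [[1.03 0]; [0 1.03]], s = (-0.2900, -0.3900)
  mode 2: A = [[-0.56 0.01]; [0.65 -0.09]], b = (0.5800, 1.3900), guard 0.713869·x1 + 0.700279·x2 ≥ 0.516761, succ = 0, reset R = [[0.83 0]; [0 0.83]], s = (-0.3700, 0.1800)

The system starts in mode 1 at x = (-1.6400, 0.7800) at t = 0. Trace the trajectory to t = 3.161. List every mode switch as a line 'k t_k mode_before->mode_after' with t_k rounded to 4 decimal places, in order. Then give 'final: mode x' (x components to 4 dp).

1 1.5136 1->2
2 2.7564 2->0
final: 0 -0.2783 2.0966

Mode 1: guard c·x = 1.9299 hit at Δt = 1.5136 (t = 1.5136), x⁻ = (-1.8651, 1.1067) → reset → x⁺ = (-2.2111, 0.7499), jump to mode 2
Mode 2: guard c·x = 0.5168 hit at Δt = 1.2428 (t = 2.7564), x⁻ = (-0.5744, 1.3235) → reset → x⁺ = (-0.8468, 1.2785), jump to mode 0
Mode 0: flow for 0.4046 to horizon, guard not reached → x = (-0.2783, 2.0966)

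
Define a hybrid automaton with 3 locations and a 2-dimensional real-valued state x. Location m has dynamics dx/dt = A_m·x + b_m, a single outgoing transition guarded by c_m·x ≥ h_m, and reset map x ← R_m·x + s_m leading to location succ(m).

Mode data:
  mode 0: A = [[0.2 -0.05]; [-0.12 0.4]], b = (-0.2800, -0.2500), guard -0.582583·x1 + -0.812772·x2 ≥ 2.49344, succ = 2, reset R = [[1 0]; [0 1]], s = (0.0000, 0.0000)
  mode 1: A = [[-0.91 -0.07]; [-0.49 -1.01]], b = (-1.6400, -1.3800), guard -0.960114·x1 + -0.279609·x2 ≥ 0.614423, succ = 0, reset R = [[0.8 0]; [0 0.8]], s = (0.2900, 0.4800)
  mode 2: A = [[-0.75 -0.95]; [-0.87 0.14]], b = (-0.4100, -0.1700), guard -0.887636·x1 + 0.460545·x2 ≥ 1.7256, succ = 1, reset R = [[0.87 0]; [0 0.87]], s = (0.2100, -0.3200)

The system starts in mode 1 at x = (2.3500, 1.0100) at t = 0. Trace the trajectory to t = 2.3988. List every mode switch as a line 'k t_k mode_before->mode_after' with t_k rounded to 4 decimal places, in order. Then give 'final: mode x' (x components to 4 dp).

Mode 1: guard c·x = 0.6144 hit at Δt = 1.2084 (t = 1.2084), x⁻ = (-0.4009, -0.8207) → reset → x⁺ = (-0.0307, -0.1766), jump to mode 0
Mode 0: flow for 1.1904 to horizon, guard not reached → x = (-0.3898, -0.6304)

1 1.2084 1->0
final: 0 -0.3898 -0.6304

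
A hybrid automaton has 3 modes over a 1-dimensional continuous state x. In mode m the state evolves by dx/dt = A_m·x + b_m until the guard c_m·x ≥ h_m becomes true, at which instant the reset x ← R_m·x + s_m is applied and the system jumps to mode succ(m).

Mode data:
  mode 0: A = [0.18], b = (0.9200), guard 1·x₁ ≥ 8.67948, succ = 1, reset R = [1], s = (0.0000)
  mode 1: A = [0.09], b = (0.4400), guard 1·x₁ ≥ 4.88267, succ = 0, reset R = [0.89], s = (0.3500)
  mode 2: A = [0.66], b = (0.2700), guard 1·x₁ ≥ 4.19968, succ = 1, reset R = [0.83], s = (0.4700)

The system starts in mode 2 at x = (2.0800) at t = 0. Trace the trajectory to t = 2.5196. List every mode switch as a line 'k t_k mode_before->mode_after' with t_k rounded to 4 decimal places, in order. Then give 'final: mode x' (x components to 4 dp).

1 0.9334 2->1
2 2.0408 1->0
final: 0 5.5782

Mode 2: guard c·x = 4.1997 hit at Δt = 0.9334 (t = 0.9334), x⁻ = (4.1997) → reset → x⁺ = (3.9557), jump to mode 1
Mode 1: guard c·x = 4.8827 hit at Δt = 1.1074 (t = 2.0408), x⁻ = (4.8827) → reset → x⁺ = (4.6956), jump to mode 0
Mode 0: flow for 0.4788 to horizon, guard not reached → x = (5.5782)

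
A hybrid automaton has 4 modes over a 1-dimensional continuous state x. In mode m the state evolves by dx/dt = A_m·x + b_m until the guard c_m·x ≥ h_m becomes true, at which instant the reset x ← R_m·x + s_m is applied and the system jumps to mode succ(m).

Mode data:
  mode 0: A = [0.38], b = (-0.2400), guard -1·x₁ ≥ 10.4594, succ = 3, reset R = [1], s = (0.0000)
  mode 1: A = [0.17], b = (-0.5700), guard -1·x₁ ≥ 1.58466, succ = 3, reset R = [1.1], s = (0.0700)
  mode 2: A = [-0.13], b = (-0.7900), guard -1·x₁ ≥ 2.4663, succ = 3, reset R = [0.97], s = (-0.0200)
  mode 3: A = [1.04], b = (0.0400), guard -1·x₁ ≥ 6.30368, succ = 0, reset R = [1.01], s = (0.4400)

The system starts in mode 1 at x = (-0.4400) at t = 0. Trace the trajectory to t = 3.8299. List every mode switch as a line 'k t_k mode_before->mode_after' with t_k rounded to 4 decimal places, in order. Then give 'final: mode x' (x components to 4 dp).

1 1.5514 1->3
2 2.8433 3->0
final: 0 -8.9098

Mode 1: guard c·x = 1.5847 hit at Δt = 1.5514 (t = 1.5514), x⁻ = (-1.5847) → reset → x⁺ = (-1.6731), jump to mode 3
Mode 3: guard c·x = 6.3037 hit at Δt = 1.2919 (t = 2.8433), x⁻ = (-6.3037) → reset → x⁺ = (-5.9267), jump to mode 0
Mode 0: flow for 0.9866 to horizon, guard not reached → x = (-8.9098)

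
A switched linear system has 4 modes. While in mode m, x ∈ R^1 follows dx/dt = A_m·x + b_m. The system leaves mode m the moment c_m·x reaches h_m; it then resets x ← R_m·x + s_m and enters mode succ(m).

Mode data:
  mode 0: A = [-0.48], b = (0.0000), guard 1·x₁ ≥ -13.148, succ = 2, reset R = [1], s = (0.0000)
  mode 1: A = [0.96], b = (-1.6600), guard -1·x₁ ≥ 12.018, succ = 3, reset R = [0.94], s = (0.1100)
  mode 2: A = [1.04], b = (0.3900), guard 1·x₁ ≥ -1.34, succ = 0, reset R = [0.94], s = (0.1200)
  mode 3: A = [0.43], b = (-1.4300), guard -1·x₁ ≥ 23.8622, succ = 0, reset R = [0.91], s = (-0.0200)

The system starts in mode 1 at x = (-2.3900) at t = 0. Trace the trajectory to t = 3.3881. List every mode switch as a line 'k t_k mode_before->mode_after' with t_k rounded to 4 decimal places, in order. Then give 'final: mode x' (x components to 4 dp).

Mode 1: guard c·x = 12.0180 hit at Δt = 1.2554 (t = 1.2554), x⁻ = (-12.0180) → reset → x⁺ = (-11.1869), jump to mode 3
Mode 3: guard c·x = 23.8622 hit at Δt = 1.4599 (t = 2.7153), x⁻ = (-23.8622) → reset → x⁺ = (-21.7346), jump to mode 0
Mode 0: flow for 0.6728 to horizon, guard not reached → x = (-15.7362)

1 1.2554 1->3
2 2.7153 3->0
final: 0 -15.7362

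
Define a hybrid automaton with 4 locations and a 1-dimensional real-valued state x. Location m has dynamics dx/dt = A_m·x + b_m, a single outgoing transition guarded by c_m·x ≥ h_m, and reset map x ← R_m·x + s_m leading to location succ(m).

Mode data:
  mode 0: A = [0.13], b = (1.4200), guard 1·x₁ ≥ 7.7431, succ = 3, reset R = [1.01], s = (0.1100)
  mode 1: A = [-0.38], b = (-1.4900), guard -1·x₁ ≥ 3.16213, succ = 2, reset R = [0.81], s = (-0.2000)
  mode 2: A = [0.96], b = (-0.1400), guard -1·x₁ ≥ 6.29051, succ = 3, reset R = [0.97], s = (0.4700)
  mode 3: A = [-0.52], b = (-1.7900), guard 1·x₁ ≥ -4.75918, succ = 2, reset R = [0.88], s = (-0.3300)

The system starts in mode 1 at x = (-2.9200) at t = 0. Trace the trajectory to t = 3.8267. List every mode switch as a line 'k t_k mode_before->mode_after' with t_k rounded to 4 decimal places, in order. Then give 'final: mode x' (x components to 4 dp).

Mode 1: guard c·x = 3.1621 hit at Δt = 0.7287 (t = 0.7287), x⁻ = (-3.1621) → reset → x⁺ = (-2.7613), jump to mode 2
Mode 2: guard c·x = 6.2905 hit at Δt = 0.8279 (t = 1.5566), x⁻ = (-6.2905) → reset → x⁺ = (-5.6318), jump to mode 3
Mode 3: guard c·x = -4.7592 hit at Δt = 0.9777 (t = 2.5343), x⁻ = (-4.7592) → reset → x⁺ = (-4.5181), jump to mode 2
Mode 2: guard c·x = 6.2905 hit at Δt = 0.3355 (t = 2.8698), x⁻ = (-6.2905) → reset → x⁺ = (-5.6318), jump to mode 3
Mode 3: flow for 0.9569 to horizon, guard not reached → x = (-4.7735)

1 0.7287 1->2
2 1.5566 2->3
3 2.5343 3->2
4 2.8698 2->3
final: 3 -4.7735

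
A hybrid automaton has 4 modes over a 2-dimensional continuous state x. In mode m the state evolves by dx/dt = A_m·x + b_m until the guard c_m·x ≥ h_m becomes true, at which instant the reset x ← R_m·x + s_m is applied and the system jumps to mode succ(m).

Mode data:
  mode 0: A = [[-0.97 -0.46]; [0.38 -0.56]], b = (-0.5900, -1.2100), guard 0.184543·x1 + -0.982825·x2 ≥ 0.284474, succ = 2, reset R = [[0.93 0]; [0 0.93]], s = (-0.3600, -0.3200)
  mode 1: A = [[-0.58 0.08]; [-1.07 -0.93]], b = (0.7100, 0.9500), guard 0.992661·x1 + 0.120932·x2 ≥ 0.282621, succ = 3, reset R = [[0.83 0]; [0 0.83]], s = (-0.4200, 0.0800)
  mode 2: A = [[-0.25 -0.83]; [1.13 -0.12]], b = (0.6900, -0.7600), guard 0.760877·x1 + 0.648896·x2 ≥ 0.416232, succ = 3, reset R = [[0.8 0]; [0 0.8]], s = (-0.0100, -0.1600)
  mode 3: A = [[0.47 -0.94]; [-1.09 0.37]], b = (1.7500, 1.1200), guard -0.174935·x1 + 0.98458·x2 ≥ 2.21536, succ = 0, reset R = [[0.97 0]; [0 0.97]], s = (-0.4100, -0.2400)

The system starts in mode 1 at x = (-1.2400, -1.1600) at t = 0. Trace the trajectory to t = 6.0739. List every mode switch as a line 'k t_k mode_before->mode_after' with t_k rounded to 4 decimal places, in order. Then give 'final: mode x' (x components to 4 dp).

Mode 1: guard c·x = 0.2826 hit at Δt = 1.4745 (t = 1.4745), x⁻ = (0.1985, 0.7078) → reset → x⁺ = (-0.2553, 0.6675), jump to mode 3
Mode 3: guard c·x = 2.2154 hit at Δt = 1.0059 (t = 2.4804), x⁻ = (0.1499, 2.2767) → reset → x⁺ = (-0.2646, 1.9684), jump to mode 0
Mode 0: guard c·x = 0.2845 hit at Δt = 1.3188 (t = 3.7992), x⁻ = (-0.6505, -0.4116) → reset → x⁺ = (-0.9650, -0.7028), jump to mode 2
Mode 2: guard c·x = 0.4162 hit at Δt = 1.4759 (t = 5.2751), x⁻ = (1.4855, -1.1004) → reset → x⁺ = (1.1784, -1.0403), jump to mode 3
Mode 3: flow for 0.7988 to horizon, guard not reached → x = (4.9631, -3.1292)

1 1.4745 1->3
2 2.4804 3->0
3 3.7992 0->2
4 5.2751 2->3
final: 3 4.9631 -3.1292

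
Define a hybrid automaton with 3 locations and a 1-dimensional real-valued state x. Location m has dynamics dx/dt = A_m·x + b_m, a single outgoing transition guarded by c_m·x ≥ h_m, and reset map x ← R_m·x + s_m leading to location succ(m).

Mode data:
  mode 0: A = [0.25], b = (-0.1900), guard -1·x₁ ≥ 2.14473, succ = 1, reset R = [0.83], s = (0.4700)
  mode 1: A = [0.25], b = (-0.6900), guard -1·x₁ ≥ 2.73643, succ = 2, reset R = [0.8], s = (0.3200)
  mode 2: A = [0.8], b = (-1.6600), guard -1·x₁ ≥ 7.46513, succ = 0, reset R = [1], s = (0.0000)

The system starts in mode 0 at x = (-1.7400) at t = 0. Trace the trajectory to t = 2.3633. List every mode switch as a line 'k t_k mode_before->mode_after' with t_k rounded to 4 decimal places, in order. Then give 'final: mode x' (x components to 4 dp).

Mode 0: guard c·x = 2.1447 hit at Δt = 0.6002 (t = 0.6002), x⁻ = (-2.1447) → reset → x⁺ = (-1.3101), jump to mode 1
Mode 1: guard c·x = 2.7364 hit at Δt = 1.2017 (t = 1.8019), x⁻ = (-2.7364) → reset → x⁺ = (-1.8691), jump to mode 2
Mode 2: flow for 0.5614 to horizon, guard not reached → x = (-4.1052)

1 0.6002 0->1
2 1.8019 1->2
final: 2 -4.1052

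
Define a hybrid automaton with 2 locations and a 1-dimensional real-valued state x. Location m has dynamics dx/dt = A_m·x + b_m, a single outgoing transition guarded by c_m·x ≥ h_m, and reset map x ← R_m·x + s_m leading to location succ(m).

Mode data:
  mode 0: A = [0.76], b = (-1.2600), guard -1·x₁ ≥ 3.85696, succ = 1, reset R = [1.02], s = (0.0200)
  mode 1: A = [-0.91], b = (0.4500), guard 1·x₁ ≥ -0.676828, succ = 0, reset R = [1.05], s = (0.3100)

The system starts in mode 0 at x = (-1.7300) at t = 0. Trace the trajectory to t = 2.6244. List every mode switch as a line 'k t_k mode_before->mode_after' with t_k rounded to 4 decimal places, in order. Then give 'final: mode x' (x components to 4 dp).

Mode 0: guard c·x = 3.8570 hit at Δt = 0.6411 (t = 0.6411), x⁻ = (-3.8570) → reset → x⁺ = (-3.9141), jump to mode 1
Mode 1: guard c·x = -0.6768 hit at Δt = 1.4565 (t = 2.0976), x⁻ = (-0.6768) → reset → x⁺ = (-0.4007), jump to mode 0
Mode 0: flow for 0.5268 to horizon, guard not reached → x = (-1.4142)

1 0.6411 0->1
2 2.0976 1->0
final: 0 -1.4142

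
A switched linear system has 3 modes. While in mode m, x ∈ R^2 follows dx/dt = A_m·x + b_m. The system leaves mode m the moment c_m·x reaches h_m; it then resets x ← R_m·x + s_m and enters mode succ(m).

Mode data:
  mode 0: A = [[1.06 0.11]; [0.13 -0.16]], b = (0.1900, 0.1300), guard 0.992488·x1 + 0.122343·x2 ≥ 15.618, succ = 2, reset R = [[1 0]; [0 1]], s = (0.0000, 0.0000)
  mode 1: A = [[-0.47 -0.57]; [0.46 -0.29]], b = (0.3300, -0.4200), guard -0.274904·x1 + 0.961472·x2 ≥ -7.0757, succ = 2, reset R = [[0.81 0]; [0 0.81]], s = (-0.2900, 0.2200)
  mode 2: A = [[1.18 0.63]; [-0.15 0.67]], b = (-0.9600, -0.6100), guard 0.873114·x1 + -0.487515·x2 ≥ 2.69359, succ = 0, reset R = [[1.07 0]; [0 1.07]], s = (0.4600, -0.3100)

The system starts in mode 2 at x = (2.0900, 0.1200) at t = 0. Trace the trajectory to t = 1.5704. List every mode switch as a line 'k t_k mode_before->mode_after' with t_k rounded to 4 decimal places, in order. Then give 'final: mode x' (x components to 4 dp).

1 0.4277 2->0
final: 0 12.3389 0.5668

Mode 2: guard c·x = 2.6936 hit at Δt = 0.4277 (t = 0.4277), x⁻ = (2.9038, -0.3246) → reset → x⁺ = (3.5671, -0.6573), jump to mode 0
Mode 0: flow for 1.1427 to horizon, guard not reached → x = (12.3389, 0.5668)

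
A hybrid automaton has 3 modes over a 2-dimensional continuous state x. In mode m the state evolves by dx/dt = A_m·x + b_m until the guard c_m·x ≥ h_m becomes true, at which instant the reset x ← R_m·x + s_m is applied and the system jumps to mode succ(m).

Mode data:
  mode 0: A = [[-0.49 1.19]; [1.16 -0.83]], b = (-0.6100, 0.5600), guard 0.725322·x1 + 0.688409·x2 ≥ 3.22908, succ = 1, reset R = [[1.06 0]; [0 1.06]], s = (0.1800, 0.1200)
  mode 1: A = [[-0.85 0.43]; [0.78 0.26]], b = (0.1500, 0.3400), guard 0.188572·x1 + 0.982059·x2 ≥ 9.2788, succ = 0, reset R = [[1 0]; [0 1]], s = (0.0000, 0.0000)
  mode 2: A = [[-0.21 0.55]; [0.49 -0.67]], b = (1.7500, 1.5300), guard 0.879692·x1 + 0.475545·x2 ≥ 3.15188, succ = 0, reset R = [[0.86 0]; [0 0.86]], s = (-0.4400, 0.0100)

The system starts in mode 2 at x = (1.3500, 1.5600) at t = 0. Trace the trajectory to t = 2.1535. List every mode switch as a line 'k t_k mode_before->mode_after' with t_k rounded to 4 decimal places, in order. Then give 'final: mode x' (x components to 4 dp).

Mode 2: guard c·x = 3.1519 hit at Δt = 0.4593 (t = 0.4593), x⁻ = (2.4352, 2.1231) → reset → x⁺ = (1.6543, 1.8359), jump to mode 0
Mode 0: guard c·x = 3.2291 hit at Δt = 0.5468 (t = 1.0061), x⁻ = (2.1824, 2.3912) → reset → x⁺ = (2.4933, 2.6547), jump to mode 1
Mode 1: flow for 1.1474 to horizon, guard not reached → x = (2.5586, 6.5075)

1 0.4593 2->0
2 1.0061 0->1
final: 1 2.5586 6.5075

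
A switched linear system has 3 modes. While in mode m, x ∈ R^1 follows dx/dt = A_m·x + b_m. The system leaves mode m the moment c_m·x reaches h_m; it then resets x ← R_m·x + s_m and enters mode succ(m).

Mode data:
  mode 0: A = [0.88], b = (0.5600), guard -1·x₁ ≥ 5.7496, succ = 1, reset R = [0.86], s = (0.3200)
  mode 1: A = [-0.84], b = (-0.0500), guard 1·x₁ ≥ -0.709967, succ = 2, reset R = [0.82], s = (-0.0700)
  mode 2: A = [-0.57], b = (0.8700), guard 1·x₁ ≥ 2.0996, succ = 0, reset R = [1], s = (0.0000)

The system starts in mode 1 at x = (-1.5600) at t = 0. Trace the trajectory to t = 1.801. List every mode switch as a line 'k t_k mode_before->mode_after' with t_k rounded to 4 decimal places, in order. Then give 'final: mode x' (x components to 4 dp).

1 0.9951 1->2
final: 2 0.1502

Mode 1: guard c·x = -0.7100 hit at Δt = 0.9951 (t = 0.9951), x⁻ = (-0.7100) → reset → x⁺ = (-0.6522), jump to mode 2
Mode 2: flow for 0.8059 to horizon, guard not reached → x = (0.1502)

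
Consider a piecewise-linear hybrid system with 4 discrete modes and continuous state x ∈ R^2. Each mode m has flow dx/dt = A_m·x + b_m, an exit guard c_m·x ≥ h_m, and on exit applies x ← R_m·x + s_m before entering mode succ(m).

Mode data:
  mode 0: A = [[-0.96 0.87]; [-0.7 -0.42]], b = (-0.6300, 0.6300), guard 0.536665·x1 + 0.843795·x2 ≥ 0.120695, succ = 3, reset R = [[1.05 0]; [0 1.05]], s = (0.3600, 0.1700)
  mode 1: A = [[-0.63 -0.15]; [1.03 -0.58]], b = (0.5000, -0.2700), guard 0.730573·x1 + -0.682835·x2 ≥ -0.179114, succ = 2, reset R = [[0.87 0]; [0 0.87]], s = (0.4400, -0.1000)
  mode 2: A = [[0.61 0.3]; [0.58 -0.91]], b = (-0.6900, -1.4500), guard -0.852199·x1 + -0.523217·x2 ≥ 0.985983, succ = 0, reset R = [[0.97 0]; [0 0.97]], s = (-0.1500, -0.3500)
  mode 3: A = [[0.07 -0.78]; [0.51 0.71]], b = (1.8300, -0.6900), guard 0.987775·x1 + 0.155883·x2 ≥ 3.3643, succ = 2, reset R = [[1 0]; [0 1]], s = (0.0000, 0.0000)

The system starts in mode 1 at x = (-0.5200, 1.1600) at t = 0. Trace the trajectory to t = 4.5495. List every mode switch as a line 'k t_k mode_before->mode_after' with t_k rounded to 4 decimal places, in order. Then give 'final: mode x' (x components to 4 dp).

1 0.9938 1->2
2 2.2280 2->0
3 3.6541 0->3
final: 3 0.7794 0.7081

Mode 1: guard c·x = -0.1791 hit at Δt = 0.9938 (t = 0.9938), x⁻ = (0.0255, 0.2896) → reset → x⁺ = (0.4622, 0.1520), jump to mode 2
Mode 2: guard c·x = 0.9860 hit at Δt = 1.2342 (t = 2.2280), x⁻ = (-0.5210, -1.0359) → reset → x⁺ = (-0.6554, -1.3548), jump to mode 0
Mode 0: guard c·x = 0.1207 hit at Δt = 1.4261 (t = 3.6541), x⁻ = (-0.7011, 0.5890) → reset → x⁺ = (-0.3762, 0.7884), jump to mode 3
Mode 3: flow for 0.8954 to horizon, guard not reached → x = (0.7794, 0.7081)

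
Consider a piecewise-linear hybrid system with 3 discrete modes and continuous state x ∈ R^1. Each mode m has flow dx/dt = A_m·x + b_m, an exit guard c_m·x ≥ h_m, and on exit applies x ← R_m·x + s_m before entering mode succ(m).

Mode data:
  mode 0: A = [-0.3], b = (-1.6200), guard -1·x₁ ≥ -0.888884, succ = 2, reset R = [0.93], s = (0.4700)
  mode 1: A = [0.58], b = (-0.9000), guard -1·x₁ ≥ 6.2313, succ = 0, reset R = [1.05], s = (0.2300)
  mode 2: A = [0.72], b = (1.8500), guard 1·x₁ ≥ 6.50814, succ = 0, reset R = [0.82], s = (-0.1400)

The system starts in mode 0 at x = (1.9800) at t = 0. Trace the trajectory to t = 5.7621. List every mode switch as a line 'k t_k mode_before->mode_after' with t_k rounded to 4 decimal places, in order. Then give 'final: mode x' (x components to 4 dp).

1 0.5333 0->2
2 1.7188 2->0
3 3.4580 0->2
4 4.6435 2->0
final: 0 2.1758

Mode 0: guard c·x = -0.8889 hit at Δt = 0.5333 (t = 0.5333), x⁻ = (0.8889) → reset → x⁺ = (1.2967), jump to mode 2
Mode 2: guard c·x = 6.5081 hit at Δt = 1.1855 (t = 1.7188), x⁻ = (6.5081) → reset → x⁺ = (5.1967), jump to mode 0
Mode 0: guard c·x = -0.8889 hit at Δt = 1.7392 (t = 3.4580), x⁻ = (0.8889) → reset → x⁺ = (1.2967), jump to mode 2
Mode 2: guard c·x = 6.5081 hit at Δt = 1.1855 (t = 4.6435), x⁻ = (6.5081) → reset → x⁺ = (5.1967), jump to mode 0
Mode 0: flow for 1.1186 to horizon, guard not reached → x = (2.1758)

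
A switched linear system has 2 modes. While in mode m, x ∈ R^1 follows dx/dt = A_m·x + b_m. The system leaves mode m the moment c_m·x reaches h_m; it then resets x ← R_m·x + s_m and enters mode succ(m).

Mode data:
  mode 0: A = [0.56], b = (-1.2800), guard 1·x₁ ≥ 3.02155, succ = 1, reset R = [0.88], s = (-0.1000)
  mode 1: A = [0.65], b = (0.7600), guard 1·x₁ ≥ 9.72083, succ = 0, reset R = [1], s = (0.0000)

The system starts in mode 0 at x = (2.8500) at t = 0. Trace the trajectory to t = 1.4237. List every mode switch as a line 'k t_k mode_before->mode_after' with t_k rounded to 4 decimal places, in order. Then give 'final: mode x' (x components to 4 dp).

Mode 0: guard c·x = 3.0215 hit at Δt = 0.4740 (t = 0.4740), x⁻ = (3.0215) → reset → x⁺ = (2.5590), jump to mode 1
Mode 1: flow for 0.9497 to horizon, guard not reached → x = (5.7425)

1 0.4740 0->1
final: 1 5.7425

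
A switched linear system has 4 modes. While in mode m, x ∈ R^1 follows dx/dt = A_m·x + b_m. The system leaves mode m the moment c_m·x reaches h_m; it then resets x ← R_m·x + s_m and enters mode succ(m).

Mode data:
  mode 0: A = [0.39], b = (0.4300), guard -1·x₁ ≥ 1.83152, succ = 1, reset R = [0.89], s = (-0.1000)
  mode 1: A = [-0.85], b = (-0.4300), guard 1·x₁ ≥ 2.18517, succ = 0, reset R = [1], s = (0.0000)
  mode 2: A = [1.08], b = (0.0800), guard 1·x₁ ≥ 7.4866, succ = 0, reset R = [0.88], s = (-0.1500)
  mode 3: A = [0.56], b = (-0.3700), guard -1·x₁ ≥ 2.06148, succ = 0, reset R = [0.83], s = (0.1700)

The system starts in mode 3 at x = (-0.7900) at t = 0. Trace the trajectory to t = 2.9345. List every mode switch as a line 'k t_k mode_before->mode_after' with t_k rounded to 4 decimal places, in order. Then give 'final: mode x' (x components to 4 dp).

1 1.1239 3->0
2 2.4273 0->1
final: 1 -1.3013

Mode 3: guard c·x = 2.0615 hit at Δt = 1.1239 (t = 1.1239), x⁻ = (-2.0615) → reset → x⁺ = (-1.5410), jump to mode 0
Mode 0: guard c·x = 1.8315 hit at Δt = 1.3034 (t = 2.4273), x⁻ = (-1.8315) → reset → x⁺ = (-1.7301), jump to mode 1
Mode 1: flow for 0.5072 to horizon, guard not reached → x = (-1.3013)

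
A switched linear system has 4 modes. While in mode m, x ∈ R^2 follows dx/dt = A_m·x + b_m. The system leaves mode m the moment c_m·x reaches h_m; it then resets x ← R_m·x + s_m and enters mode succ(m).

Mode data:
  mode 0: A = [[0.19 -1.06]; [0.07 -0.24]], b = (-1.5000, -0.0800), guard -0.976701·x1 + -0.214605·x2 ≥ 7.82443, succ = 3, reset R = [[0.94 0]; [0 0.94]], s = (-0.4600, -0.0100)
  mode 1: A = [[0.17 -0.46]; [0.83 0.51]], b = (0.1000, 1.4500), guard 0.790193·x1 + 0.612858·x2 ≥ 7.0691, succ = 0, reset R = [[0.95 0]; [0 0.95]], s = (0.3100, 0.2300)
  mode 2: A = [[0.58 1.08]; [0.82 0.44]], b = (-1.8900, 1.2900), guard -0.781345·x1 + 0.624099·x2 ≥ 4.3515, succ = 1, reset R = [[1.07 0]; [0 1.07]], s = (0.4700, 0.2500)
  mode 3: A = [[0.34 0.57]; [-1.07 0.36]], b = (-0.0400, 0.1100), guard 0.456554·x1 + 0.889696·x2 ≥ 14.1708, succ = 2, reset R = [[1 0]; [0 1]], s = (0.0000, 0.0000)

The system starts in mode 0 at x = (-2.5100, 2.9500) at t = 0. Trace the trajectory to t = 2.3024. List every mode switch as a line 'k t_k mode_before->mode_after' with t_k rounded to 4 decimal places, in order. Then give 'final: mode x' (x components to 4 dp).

Mode 0: guard c·x = 7.8244 hit at Δt = 1.1673 (t = 1.1673), x⁻ = (-8.3952, 1.7483) → reset → x⁺ = (-8.3515, 1.6334), jump to mode 3
Mode 3: flow for 1.1351 to horizon, guard not reached → x = (-6.3561, 14.9183)

1 1.1673 0->3
final: 3 -6.3561 14.9183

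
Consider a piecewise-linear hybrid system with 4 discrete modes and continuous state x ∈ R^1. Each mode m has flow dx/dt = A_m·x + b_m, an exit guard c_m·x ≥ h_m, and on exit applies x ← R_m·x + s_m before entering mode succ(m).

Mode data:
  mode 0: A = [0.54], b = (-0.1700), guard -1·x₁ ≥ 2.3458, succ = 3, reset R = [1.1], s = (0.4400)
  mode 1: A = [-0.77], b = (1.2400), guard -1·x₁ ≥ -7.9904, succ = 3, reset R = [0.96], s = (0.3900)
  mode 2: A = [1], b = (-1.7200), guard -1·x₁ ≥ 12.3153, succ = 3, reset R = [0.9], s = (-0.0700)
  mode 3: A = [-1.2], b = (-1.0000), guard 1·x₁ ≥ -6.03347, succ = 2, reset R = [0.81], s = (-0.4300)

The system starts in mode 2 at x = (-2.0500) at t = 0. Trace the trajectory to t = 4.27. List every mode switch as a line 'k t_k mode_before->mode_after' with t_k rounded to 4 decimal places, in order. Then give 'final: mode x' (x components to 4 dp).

1 1.3145 2->3
2 1.8857 3->2
3 2.5761 2->3
4 3.1473 3->2
5 3.8377 2->3
final: 3 -6.9764

Mode 2: guard c·x = 12.3153 hit at Δt = 1.3145 (t = 1.3145), x⁻ = (-12.3153) → reset → x⁺ = (-11.1538), jump to mode 3
Mode 3: guard c·x = -6.0335 hit at Δt = 0.5712 (t = 1.8857), x⁻ = (-6.0335) → reset → x⁺ = (-5.3171), jump to mode 2
Mode 2: guard c·x = 12.3153 hit at Δt = 0.6904 (t = 2.5761), x⁻ = (-12.3153) → reset → x⁺ = (-11.1538), jump to mode 3
Mode 3: guard c·x = -6.0335 hit at Δt = 0.5712 (t = 3.1473), x⁻ = (-6.0335) → reset → x⁺ = (-5.3171), jump to mode 2
Mode 2: guard c·x = 12.3153 hit at Δt = 0.6904 (t = 3.8377), x⁻ = (-12.3153) → reset → x⁺ = (-11.1538), jump to mode 3
Mode 3: flow for 0.4323 to horizon, guard not reached → x = (-6.9764)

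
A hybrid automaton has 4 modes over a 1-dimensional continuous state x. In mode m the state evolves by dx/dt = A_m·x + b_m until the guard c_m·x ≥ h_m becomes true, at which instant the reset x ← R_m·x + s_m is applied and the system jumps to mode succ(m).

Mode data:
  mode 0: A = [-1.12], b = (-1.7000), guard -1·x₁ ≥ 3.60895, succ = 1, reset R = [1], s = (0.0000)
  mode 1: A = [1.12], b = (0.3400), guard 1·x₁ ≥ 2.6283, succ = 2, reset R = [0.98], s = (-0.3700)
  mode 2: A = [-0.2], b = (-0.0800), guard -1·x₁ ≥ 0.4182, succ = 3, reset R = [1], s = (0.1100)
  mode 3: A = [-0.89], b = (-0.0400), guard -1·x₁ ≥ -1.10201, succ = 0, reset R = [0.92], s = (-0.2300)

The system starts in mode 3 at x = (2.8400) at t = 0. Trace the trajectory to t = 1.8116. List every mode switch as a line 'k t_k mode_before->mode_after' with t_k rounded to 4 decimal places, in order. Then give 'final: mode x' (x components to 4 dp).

Mode 3: guard c·x = -1.1020 hit at Δt = 1.0364 (t = 1.0364), x⁻ = (1.1020) → reset → x⁺ = (0.7838), jump to mode 0
Mode 0: flow for 0.7752 to horizon, guard not reached → x = (-0.5518)

1 1.0364 3->0
final: 0 -0.5518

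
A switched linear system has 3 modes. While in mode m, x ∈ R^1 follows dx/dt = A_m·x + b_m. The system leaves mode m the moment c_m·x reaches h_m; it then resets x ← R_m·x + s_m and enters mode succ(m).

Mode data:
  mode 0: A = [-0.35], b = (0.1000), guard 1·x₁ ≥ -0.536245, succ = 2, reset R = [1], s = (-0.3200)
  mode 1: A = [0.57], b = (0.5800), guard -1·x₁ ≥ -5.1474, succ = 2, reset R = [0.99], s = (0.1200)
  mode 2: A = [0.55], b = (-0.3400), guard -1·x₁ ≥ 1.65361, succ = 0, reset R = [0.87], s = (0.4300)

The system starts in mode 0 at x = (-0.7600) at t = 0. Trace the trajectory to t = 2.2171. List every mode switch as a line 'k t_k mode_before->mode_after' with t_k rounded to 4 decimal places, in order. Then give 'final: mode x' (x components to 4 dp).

Mode 0: guard c·x = -0.5362 hit at Δt = 0.6879 (t = 0.6879), x⁻ = (-0.5362) → reset → x⁺ = (-0.8562), jump to mode 2
Mode 2: guard c·x = 1.6536 hit at Δt = 0.7860 (t = 1.4739), x⁻ = (-1.6536) → reset → x⁺ = (-1.0086), jump to mode 0
Mode 0: flow for 0.7432 to horizon, guard not reached → x = (-0.7122)

1 0.6879 0->2
2 1.4739 2->0
final: 0 -0.7122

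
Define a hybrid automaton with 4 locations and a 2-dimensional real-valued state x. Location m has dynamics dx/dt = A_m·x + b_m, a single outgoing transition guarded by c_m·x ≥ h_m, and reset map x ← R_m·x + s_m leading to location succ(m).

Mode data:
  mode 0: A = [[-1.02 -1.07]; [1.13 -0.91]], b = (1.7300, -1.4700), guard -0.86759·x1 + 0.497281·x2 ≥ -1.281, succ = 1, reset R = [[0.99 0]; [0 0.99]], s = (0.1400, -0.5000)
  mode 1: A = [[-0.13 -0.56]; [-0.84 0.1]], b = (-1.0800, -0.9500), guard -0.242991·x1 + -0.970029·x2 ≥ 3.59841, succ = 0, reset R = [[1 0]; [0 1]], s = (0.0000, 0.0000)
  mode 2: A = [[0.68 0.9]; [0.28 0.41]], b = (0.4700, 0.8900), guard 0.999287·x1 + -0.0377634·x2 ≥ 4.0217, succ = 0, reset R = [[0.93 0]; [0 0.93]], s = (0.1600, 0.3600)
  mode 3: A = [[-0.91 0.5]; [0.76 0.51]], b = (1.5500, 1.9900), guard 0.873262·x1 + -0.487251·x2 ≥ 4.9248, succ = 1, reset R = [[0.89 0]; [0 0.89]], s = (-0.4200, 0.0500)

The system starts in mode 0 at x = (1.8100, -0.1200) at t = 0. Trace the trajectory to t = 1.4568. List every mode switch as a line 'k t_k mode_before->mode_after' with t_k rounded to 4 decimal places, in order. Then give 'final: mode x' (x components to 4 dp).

Mode 0: guard c·x = -1.2810 hit at Δt = 1.0187 (t = 1.0187), x⁻ = (1.6312, 0.2699) → reset → x⁺ = (1.7549, -0.2328), jump to mode 1
Mode 1: flow for 0.4381 to horizon, guard not reached → x = (1.3776, -1.2499)

1 1.0187 0->1
final: 1 1.3776 -1.2499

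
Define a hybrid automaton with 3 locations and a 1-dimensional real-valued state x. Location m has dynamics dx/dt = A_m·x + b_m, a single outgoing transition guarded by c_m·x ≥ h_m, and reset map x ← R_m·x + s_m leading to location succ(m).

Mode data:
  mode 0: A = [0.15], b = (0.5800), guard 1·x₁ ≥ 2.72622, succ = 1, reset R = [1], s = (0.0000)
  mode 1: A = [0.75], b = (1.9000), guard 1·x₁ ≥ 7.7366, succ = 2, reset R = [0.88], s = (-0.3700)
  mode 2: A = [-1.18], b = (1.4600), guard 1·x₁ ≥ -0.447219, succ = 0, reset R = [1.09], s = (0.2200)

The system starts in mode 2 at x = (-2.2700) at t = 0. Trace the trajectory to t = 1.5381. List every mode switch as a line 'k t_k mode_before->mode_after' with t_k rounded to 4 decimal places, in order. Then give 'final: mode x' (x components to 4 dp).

Mode 2: guard c·x = -0.4472 hit at Δt = 0.6215 (t = 0.6215), x⁻ = (-0.4472) → reset → x⁺ = (-0.2675), jump to mode 0
Mode 0: flow for 0.9166 to horizon, guard not reached → x = (0.2630)

1 0.6215 2->0
final: 0 0.2630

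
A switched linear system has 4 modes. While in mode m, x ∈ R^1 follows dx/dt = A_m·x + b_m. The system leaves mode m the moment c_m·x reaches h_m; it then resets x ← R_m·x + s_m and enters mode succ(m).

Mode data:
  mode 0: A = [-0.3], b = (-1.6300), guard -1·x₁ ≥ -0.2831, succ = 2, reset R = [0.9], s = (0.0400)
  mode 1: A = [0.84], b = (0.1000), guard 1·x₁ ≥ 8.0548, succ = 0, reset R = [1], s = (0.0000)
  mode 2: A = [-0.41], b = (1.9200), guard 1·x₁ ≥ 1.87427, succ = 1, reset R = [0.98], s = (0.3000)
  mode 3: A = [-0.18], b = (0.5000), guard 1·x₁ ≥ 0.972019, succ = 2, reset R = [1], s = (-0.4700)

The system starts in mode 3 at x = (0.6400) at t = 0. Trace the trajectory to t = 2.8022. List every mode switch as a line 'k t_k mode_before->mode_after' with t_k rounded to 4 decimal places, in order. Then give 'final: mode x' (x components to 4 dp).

Mode 3: guard c·x = 0.9720 hit at Δt = 0.9377 (t = 0.9377), x⁻ = (0.9720) → reset → x⁺ = (0.5020), jump to mode 2
Mode 2: guard c·x = 1.8743 hit at Δt = 0.9703 (t = 1.9080), x⁻ = (1.8743) → reset → x⁺ = (2.1368), jump to mode 1
Mode 1: flow for 0.8942 to horizon, guard not reached → x = (4.6619)

1 0.9377 3->2
2 1.9080 2->1
final: 1 4.6619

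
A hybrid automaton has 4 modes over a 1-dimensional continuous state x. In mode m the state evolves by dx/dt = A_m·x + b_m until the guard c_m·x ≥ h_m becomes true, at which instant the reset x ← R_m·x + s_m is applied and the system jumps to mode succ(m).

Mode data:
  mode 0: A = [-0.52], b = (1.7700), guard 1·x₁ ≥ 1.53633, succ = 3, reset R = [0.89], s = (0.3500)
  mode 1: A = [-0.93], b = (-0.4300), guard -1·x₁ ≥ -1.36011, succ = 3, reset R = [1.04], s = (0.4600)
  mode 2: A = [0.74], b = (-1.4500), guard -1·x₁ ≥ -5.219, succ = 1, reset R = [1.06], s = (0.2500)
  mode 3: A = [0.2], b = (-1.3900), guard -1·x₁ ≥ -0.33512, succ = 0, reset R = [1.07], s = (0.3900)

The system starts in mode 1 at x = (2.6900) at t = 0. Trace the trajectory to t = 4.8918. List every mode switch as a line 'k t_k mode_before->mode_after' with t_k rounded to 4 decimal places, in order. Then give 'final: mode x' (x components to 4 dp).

1 0.5892 1->3
2 1.9137 3->0
3 2.5905 0->3
4 3.7625 3->0
5 4.4393 0->3
final: 3 1.2217

Mode 1: guard c·x = -1.3601 hit at Δt = 0.5892 (t = 0.5892), x⁻ = (1.3601) → reset → x⁺ = (1.8745), jump to mode 3
Mode 3: guard c·x = -0.3351 hit at Δt = 1.3245 (t = 1.9137), x⁻ = (0.3351) → reset → x⁺ = (0.7486), jump to mode 0
Mode 0: guard c·x = 1.5363 hit at Δt = 0.6768 (t = 2.5905), x⁻ = (1.5363) → reset → x⁺ = (1.7173), jump to mode 3
Mode 3: guard c·x = -0.3351 hit at Δt = 1.1720 (t = 3.7625), x⁻ = (0.3351) → reset → x⁺ = (0.7486), jump to mode 0
Mode 0: guard c·x = 1.5363 hit at Δt = 0.6768 (t = 4.4393), x⁻ = (1.5363) → reset → x⁺ = (1.7173), jump to mode 3
Mode 3: flow for 0.4525 to horizon, guard not reached → x = (1.2217)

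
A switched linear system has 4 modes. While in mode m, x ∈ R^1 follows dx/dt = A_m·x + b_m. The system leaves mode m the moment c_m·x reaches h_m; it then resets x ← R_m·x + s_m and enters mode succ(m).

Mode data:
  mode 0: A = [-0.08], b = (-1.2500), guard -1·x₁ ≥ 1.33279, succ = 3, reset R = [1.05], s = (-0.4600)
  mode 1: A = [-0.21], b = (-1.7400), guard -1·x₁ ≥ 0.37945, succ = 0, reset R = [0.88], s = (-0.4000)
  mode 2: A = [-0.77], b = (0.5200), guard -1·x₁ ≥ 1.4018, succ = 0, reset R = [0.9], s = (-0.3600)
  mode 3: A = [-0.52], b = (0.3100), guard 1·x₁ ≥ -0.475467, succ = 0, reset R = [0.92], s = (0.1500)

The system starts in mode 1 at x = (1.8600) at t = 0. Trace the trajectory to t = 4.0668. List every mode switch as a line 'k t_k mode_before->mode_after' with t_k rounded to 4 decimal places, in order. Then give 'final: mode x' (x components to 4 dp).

Mode 1: guard c·x = 0.3795 hit at Δt = 1.1876 (t = 1.1876), x⁻ = (-0.3794) → reset → x⁺ = (-0.7339), jump to mode 0
Mode 0: guard c·x = 1.3328 hit at Δt = 0.5131 (t = 1.7007), x⁻ = (-1.3328) → reset → x⁺ = (-1.8594), jump to mode 3
Mode 3: guard c·x = -0.4755 hit at Δt = 1.5946 (t = 3.2953), x⁻ = (-0.4755) → reset → x⁺ = (-0.2874), jump to mode 0
Mode 0: flow for 0.7715 to horizon, guard not reached → x = (-1.2054)

1 1.1876 1->0
2 1.7007 0->3
3 3.2953 3->0
final: 0 -1.2054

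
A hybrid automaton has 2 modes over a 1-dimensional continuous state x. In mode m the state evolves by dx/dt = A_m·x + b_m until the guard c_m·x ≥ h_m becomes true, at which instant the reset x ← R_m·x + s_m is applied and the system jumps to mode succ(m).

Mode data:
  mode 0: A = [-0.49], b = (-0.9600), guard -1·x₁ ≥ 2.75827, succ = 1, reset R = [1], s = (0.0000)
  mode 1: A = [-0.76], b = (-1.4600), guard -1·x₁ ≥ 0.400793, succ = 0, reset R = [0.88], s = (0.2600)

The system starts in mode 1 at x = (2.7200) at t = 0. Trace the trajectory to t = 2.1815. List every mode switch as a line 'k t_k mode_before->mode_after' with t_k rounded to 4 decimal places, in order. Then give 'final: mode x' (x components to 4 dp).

Mode 1: guard c·x = 0.4008 hit at Δt = 1.4685 (t = 1.4685), x⁻ = (-0.4008) → reset → x⁺ = (-0.0927), jump to mode 0
Mode 0: flow for 0.7130 to horizon, guard not reached → x = (-0.6431)

1 1.4685 1->0
final: 0 -0.6431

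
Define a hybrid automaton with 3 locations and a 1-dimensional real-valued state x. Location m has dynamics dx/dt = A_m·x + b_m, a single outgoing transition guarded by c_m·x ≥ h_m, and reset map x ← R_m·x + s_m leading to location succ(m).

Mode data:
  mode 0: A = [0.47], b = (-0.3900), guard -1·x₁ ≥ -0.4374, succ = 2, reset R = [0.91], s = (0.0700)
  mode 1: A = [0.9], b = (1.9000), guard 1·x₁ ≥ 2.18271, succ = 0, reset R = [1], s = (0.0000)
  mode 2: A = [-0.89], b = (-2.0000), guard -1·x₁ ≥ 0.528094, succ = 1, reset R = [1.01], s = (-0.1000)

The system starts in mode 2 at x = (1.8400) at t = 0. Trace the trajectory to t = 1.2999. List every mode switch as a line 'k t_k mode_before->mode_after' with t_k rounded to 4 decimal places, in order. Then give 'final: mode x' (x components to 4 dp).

Mode 2: guard c·x = 0.5281 hit at Δt = 0.9731 (t = 0.9731), x⁻ = (-0.5281) → reset → x⁺ = (-0.6334), jump to mode 1
Mode 1: flow for 0.3268 to horizon, guard not reached → x = (-0.1281)

1 0.9731 2->1
final: 1 -0.1281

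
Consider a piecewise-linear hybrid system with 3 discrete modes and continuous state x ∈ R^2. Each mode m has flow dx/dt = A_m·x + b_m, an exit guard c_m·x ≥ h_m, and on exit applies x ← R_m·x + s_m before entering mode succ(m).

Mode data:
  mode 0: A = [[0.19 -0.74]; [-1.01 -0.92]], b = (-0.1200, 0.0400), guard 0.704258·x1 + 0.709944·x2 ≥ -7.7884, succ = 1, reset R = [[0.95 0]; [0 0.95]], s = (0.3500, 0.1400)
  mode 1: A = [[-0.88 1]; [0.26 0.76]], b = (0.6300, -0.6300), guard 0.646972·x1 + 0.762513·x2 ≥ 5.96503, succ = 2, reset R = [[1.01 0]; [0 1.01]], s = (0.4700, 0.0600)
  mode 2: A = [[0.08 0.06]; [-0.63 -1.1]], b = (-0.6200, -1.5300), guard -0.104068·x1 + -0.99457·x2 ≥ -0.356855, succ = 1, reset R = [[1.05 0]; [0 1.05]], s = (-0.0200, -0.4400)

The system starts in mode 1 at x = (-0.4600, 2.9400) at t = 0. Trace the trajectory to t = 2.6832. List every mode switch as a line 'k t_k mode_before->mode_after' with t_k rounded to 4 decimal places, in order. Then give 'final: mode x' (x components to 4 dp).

1 0.9220 1->2
2 1.8210 2->1
final: 1 1.5593 -0.7825

Mode 1: guard c·x = 5.9650 hit at Δt = 0.9220 (t = 0.9220), x⁻ = (2.8125, 5.4366) → reset → x⁺ = (3.3106, 5.5509), jump to mode 2
Mode 2: guard c·x = -0.3569 hit at Δt = 0.8990 (t = 1.8210), x⁻ = (3.1119, 0.0332) → reset → x⁺ = (3.2475, -0.4052), jump to mode 1
Mode 1: flow for 0.8622 to horizon, guard not reached → x = (1.5593, -0.7825)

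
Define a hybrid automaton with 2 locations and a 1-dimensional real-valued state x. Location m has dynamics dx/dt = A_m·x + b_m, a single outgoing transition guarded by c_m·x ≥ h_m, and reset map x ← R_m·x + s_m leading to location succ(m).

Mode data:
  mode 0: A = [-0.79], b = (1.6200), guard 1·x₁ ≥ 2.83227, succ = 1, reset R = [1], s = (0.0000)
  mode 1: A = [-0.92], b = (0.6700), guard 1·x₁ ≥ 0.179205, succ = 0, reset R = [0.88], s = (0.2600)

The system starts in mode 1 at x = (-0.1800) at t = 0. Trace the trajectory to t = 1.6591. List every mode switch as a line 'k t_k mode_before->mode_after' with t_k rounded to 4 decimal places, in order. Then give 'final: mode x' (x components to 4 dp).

Mode 1: guard c·x = 0.1792 hit at Δt = 0.5471 (t = 0.5471), x⁻ = (0.1792) → reset → x⁺ = (0.4177), jump to mode 0
Mode 0: flow for 1.1120 to horizon, guard not reached → x = (1.3723)

1 0.5471 1->0
final: 0 1.3723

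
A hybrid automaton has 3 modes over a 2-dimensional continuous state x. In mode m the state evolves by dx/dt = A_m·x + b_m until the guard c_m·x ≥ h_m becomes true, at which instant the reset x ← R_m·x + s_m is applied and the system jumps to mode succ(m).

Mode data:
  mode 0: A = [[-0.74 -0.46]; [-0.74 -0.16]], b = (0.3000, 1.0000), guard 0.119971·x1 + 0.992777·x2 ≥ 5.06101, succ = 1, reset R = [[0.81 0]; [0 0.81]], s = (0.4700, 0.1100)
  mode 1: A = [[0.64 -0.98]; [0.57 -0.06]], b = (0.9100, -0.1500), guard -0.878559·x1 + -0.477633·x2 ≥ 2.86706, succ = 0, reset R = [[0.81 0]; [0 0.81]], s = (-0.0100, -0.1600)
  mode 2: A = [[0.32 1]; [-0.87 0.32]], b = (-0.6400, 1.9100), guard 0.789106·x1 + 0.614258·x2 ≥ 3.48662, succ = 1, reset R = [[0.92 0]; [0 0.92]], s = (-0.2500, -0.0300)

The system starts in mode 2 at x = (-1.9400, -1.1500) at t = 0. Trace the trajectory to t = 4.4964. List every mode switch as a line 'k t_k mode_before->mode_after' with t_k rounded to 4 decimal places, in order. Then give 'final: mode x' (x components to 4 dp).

1 1.5905 2->1
2 2.4198 1->0
3 3.2309 0->1
4 3.7394 1->0
final: 0 -3.1987 4.8161

Mode 2: guard c·x = 3.4866 hit at Δt = 1.5905 (t = 1.5905), x⁻ = (-0.3657, 6.1459) → reset → x⁺ = (-0.5864, 5.6243), jump to mode 1
Mode 1: guard c·x = 2.8671 hit at Δt = 0.8293 (t = 2.4198), x⁻ = (-5.3780, 3.8897) → reset → x⁺ = (-4.3662, 2.9906), jump to mode 0
Mode 0: guard c·x = 5.0610 hit at Δt = 0.8111 (t = 3.2309), x⁻ = (-3.4609, 5.5161) → reset → x⁺ = (-2.3333, 4.5780), jump to mode 1
Mode 1: guard c·x = 2.8671 hit at Δt = 0.5085 (t = 3.7394), x⁻ = (-5.0648, 3.3136) → reset → x⁺ = (-4.1125, 2.5240), jump to mode 0
Mode 0: flow for 0.7570 to horizon, guard not reached → x = (-3.1987, 4.8161)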